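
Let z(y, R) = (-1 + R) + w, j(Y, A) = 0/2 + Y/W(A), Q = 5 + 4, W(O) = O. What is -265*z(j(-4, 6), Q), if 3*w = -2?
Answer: -5830/3 ≈ -1943.3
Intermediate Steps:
w = -⅔ (w = (⅓)*(-2) = -⅔ ≈ -0.66667)
Q = 9
j(Y, A) = Y/A (j(Y, A) = 0/2 + Y/A = 0*(½) + Y/A = 0 + Y/A = Y/A)
z(y, R) = -5/3 + R (z(y, R) = (-1 + R) - ⅔ = -5/3 + R)
-265*z(j(-4, 6), Q) = -265*(-5/3 + 9) = -265*22/3 = -5830/3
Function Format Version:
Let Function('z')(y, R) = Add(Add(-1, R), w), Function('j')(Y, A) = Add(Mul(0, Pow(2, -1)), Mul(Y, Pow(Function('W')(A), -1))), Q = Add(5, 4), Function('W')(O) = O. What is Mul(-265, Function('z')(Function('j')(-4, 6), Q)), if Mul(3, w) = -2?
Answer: Rational(-5830, 3) ≈ -1943.3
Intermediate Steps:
w = Rational(-2, 3) (w = Mul(Rational(1, 3), -2) = Rational(-2, 3) ≈ -0.66667)
Q = 9
Function('j')(Y, A) = Mul(Y, Pow(A, -1)) (Function('j')(Y, A) = Add(Mul(0, Pow(2, -1)), Mul(Y, Pow(A, -1))) = Add(Mul(0, Rational(1, 2)), Mul(Y, Pow(A, -1))) = Add(0, Mul(Y, Pow(A, -1))) = Mul(Y, Pow(A, -1)))
Function('z')(y, R) = Add(Rational(-5, 3), R) (Function('z')(y, R) = Add(Add(-1, R), Rational(-2, 3)) = Add(Rational(-5, 3), R))
Mul(-265, Function('z')(Function('j')(-4, 6), Q)) = Mul(-265, Add(Rational(-5, 3), 9)) = Mul(-265, Rational(22, 3)) = Rational(-5830, 3)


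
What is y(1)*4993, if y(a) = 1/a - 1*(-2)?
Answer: 14979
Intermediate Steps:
y(a) = 2 + 1/a (y(a) = 1/a + 2 = 2 + 1/a)
y(1)*4993 = (2 + 1/1)*4993 = (2 + 1)*4993 = 3*4993 = 14979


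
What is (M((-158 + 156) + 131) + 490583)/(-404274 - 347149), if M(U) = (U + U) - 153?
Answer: -490688/751423 ≈ -0.65301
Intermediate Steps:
M(U) = -153 + 2*U (M(U) = 2*U - 153 = -153 + 2*U)
(M((-158 + 156) + 131) + 490583)/(-404274 - 347149) = ((-153 + 2*((-158 + 156) + 131)) + 490583)/(-404274 - 347149) = ((-153 + 2*(-2 + 131)) + 490583)/(-751423) = ((-153 + 2*129) + 490583)*(-1/751423) = ((-153 + 258) + 490583)*(-1/751423) = (105 + 490583)*(-1/751423) = 490688*(-1/751423) = -490688/751423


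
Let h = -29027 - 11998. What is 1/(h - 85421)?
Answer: -1/126446 ≈ -7.9085e-6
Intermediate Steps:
h = -41025
1/(h - 85421) = 1/(-41025 - 85421) = 1/(-126446) = -1/126446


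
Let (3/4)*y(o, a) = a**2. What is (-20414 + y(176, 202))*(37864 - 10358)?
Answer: 2804896844/3 ≈ 9.3497e+8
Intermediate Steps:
y(o, a) = 4*a**2/3
(-20414 + y(176, 202))*(37864 - 10358) = (-20414 + (4/3)*202**2)*(37864 - 10358) = (-20414 + (4/3)*40804)*27506 = (-20414 + 163216/3)*27506 = (101974/3)*27506 = 2804896844/3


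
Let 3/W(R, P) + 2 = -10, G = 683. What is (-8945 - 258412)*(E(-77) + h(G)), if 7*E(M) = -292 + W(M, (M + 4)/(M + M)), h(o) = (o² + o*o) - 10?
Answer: -997697453685/4 ≈ -2.4942e+11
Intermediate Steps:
h(o) = -10 + 2*o² (h(o) = (o² + o²) - 10 = 2*o² - 10 = -10 + 2*o²)
W(R, P) = -¼ (W(R, P) = 3/(-2 - 10) = 3/(-12) = 3*(-1/12) = -¼)
E(M) = -167/4 (E(M) = (-292 - ¼)/7 = (⅐)*(-1169/4) = -167/4)
(-8945 - 258412)*(E(-77) + h(G)) = (-8945 - 258412)*(-167/4 + (-10 + 2*683²)) = -267357*(-167/4 + (-10 + 2*466489)) = -267357*(-167/4 + (-10 + 932978)) = -267357*(-167/4 + 932968) = -267357*3731705/4 = -997697453685/4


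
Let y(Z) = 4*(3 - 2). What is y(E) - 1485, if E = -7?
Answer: -1481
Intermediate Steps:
y(Z) = 4 (y(Z) = 4*1 = 4)
y(E) - 1485 = 4 - 1485 = -1481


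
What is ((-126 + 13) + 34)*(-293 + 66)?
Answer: 17933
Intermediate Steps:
((-126 + 13) + 34)*(-293 + 66) = (-113 + 34)*(-227) = -79*(-227) = 17933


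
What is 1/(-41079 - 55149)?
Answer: -1/96228 ≈ -1.0392e-5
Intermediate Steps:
1/(-41079 - 55149) = 1/(-96228) = -1/96228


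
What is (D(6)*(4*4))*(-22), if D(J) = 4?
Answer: -1408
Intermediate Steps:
(D(6)*(4*4))*(-22) = (4*(4*4))*(-22) = (4*16)*(-22) = 64*(-22) = -1408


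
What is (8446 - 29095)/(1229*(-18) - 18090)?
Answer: 6883/13404 ≈ 0.51350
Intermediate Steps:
(8446 - 29095)/(1229*(-18) - 18090) = -20649/(-22122 - 18090) = -20649/(-40212) = -20649*(-1/40212) = 6883/13404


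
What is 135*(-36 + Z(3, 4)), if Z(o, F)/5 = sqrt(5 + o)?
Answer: -4860 + 1350*sqrt(2) ≈ -2950.8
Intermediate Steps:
Z(o, F) = 5*sqrt(5 + o)
135*(-36 + Z(3, 4)) = 135*(-36 + 5*sqrt(5 + 3)) = 135*(-36 + 5*sqrt(8)) = 135*(-36 + 5*(2*sqrt(2))) = 135*(-36 + 10*sqrt(2)) = -4860 + 1350*sqrt(2)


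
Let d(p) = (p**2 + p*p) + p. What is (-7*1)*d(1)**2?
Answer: -63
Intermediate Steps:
d(p) = p + 2*p**2 (d(p) = (p**2 + p**2) + p = 2*p**2 + p = p + 2*p**2)
(-7*1)*d(1)**2 = (-7*1)*(1*(1 + 2*1))**2 = -7*(1 + 2)**2 = -7*(1*3)**2 = -7*3**2 = -7*9 = -63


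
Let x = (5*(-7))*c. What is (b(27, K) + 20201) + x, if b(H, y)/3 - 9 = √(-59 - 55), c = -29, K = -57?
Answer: 21243 + 3*I*√114 ≈ 21243.0 + 32.031*I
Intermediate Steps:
b(H, y) = 27 + 3*I*√114 (b(H, y) = 27 + 3*√(-59 - 55) = 27 + 3*√(-114) = 27 + 3*(I*√114) = 27 + 3*I*√114)
x = 1015 (x = (5*(-7))*(-29) = -35*(-29) = 1015)
(b(27, K) + 20201) + x = ((27 + 3*I*√114) + 20201) + 1015 = (20228 + 3*I*√114) + 1015 = 21243 + 3*I*√114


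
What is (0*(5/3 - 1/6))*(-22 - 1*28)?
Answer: 0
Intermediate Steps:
(0*(5/3 - 1/6))*(-22 - 1*28) = (0*(5*(⅓) - 1*⅙))*(-22 - 28) = (0*(5/3 - ⅙))*(-50) = (0*(3/2))*(-50) = 0*(-50) = 0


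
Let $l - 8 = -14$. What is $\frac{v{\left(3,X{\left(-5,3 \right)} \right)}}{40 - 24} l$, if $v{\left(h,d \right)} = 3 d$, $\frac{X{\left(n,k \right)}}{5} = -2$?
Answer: $\frac{45}{4} \approx 11.25$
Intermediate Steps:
$X{\left(n,k \right)} = -10$ ($X{\left(n,k \right)} = 5 \left(-2\right) = -10$)
$l = -6$ ($l = 8 - 14 = -6$)
$\frac{v{\left(3,X{\left(-5,3 \right)} \right)}}{40 - 24} l = \frac{3 \left(-10\right)}{40 - 24} \left(-6\right) = \frac{1}{16} \left(-30\right) \left(-6\right) = \left(- \frac{15}{8}\right) \left(-6\right) = \frac{45}{4}$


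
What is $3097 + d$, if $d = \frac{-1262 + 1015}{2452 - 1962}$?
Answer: $\frac{1517283}{490} \approx 3096.5$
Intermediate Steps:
$d = - \frac{247}{490} \approx -0.50408$
$3097 + d = 3097 - \frac{247}{490} = \frac{1517283}{490}$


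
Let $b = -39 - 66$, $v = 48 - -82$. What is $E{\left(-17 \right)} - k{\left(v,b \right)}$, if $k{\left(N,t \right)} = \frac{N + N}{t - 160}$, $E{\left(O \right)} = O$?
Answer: $- \frac{849}{53} \approx -16.019$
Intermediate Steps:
$v = 130$ ($v = 48 + 82 = 130$)
$b = -105$
$k{\left(N,t \right)} = \frac{2 N}{-160 + t}$
$E{\left(-17 \right)} - k{\left(v,b \right)} = -17 - 2 \cdot 130 \frac{1}{-160 - 105} = -17 - 2 \cdot 130 \frac{1}{-265} = -17 - 2 \cdot 130 \left(- \frac{1}{265}\right) = -17 - - \frac{52}{53} = -17 + \frac{52}{53} = - \frac{849}{53}$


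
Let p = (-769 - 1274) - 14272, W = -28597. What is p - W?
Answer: 12282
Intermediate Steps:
p = -16315 (p = -2043 - 14272 = -16315)
p - W = -16315 - 1*(-28597) = -16315 + 28597 = 12282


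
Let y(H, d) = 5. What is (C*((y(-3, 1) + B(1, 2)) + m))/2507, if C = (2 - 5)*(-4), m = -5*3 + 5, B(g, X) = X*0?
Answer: -60/2507 ≈ -0.023933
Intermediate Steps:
B(g, X) = 0
m = -10 (m = -15 + 5 = -10)
C = 12 (C = -3*(-4) = 12)
(C*((y(-3, 1) + B(1, 2)) + m))/2507 = (12*((5 + 0) - 10))/2507 = (12*(5 - 10))*(1/2507) = (12*(-5))*(1/2507) = -60*1/2507 = -60/2507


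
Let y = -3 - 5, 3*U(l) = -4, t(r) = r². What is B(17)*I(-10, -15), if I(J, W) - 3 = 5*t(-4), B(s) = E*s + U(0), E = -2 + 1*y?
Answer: -42662/3 ≈ -14221.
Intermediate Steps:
U(l) = -4/3 (U(l) = (⅓)*(-4) = -4/3)
y = -8
E = -10 (E = -2 + 1*(-8) = -2 - 8 = -10)
B(s) = -4/3 - 10*s (B(s) = -10*s - 4/3 = -4/3 - 10*s)
I(J, W) = 83 (I(J, W) = 3 + 5*(-4)² = 3 + 5*16 = 3 + 80 = 83)
B(17)*I(-10, -15) = (-4/3 - 10*17)*83 = (-4/3 - 170)*83 = -514/3*83 = -42662/3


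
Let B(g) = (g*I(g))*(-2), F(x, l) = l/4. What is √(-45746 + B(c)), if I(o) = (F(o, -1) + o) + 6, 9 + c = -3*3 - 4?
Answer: I*√46461 ≈ 215.55*I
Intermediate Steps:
c = -22 (c = -9 + (-3*3 - 4) = -9 + (-9 - 4) = -9 - 13 = -22)
F(x, l) = l/4 (F(x, l) = l*(¼) = l/4)
I(o) = 23/4 + o (I(o) = ((¼)*(-1) + o) + 6 = (-¼ + o) + 6 = 23/4 + o)
B(g) = -2*g*(23/4 + g) (B(g) = (g*(23/4 + g))*(-2) = -2*g*(23/4 + g))
√(-45746 + B(c)) = √(-45746 - ½*(-22)*(23 + 4*(-22))) = √(-45746 - ½*(-22)*(23 - 88)) = √(-45746 - ½*(-22)*(-65)) = √(-45746 - 715) = √(-46461) = I*√46461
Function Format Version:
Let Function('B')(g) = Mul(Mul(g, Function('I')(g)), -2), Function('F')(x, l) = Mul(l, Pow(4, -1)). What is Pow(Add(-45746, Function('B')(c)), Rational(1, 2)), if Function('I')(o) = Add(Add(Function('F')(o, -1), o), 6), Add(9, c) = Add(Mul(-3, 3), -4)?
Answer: Mul(I, Pow(46461, Rational(1, 2))) ≈ Mul(215.55, I)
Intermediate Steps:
c = -22 (c = Add(-9, Add(Mul(-3, 3), -4)) = Add(-9, Add(-9, -4)) = Add(-9, -13) = -22)
Function('F')(x, l) = Mul(Rational(1, 4), l) (Function('F')(x, l) = Mul(l, Rational(1, 4)) = Mul(Rational(1, 4), l))
Function('I')(o) = Add(Rational(23, 4), o) (Function('I')(o) = Add(Add(Mul(Rational(1, 4), -1), o), 6) = Add(Add(Rational(-1, 4), o), 6) = Add(Rational(23, 4), o))
Function('B')(g) = Mul(-2, g, Add(Rational(23, 4), g)) (Function('B')(g) = Mul(Mul(g, Add(Rational(23, 4), g)), -2) = Mul(-2, g, Add(Rational(23, 4), g)))
Pow(Add(-45746, Function('B')(c)), Rational(1, 2)) = Pow(Add(-45746, Mul(Rational(-1, 2), -22, Add(23, Mul(4, -22)))), Rational(1, 2)) = Pow(Add(-45746, Mul(Rational(-1, 2), -22, Add(23, -88))), Rational(1, 2)) = Pow(Add(-45746, Mul(Rational(-1, 2), -22, -65)), Rational(1, 2)) = Pow(Add(-45746, -715), Rational(1, 2)) = Pow(-46461, Rational(1, 2)) = Mul(I, Pow(46461, Rational(1, 2)))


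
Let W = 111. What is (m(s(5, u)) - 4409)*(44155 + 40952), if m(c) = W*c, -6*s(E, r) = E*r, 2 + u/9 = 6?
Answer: -658643073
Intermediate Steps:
u = 36 (u = -18 + 9*6 = -18 + 54 = 36)
s(E, r) = -E*r/6
m(c) = 111*c
(m(s(5, u)) - 4409)*(44155 + 40952) = (111*(-⅙*5*36) - 4409)*(44155 + 40952) = (111*(-30) - 4409)*85107 = (-3330 - 4409)*85107 = -7739*85107 = -658643073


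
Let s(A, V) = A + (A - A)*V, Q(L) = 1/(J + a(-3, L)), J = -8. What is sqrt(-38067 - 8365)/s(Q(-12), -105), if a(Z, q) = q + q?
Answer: -128*I*sqrt(2902) ≈ -6895.4*I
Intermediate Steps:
a(Z, q) = 2*q
Q(L) = 1/(-8 + 2*L)
s(A, V) = A (s(A, V) = A + 0*V = A + 0 = A)
sqrt(-38067 - 8365)/s(Q(-12), -105) = sqrt(-38067 - 8365)/((1/(2*(-4 - 12)))) = sqrt(-46432)/(((1/2)/(-16))) = (4*I*sqrt(2902))/(((1/2)*(-1/16))) = (4*I*sqrt(2902))/(-1/32) = (4*I*sqrt(2902))*(-32) = -128*I*sqrt(2902)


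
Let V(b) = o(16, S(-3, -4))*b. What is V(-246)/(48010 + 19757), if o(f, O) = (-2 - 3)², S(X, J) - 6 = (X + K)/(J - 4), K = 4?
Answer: -2050/22589 ≈ -0.090752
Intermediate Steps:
S(X, J) = 6 + (4 + X)/(-4 + J) (S(X, J) = 6 + (X + 4)/(J - 4) = 6 + (4 + X)/(-4 + J))
o(f, O) = 25 (o(f, O) = (-5)² = 25)
V(b) = 25*b
V(-246)/(48010 + 19757) = (25*(-246))/(48010 + 19757) = -6150/67767 = -6150*1/67767 = -2050/22589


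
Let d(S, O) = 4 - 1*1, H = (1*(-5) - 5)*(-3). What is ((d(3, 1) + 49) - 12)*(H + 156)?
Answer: 7440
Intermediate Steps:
H = 30 (H = (-5 - 5)*(-3) = -10*(-3) = 30)
d(S, O) = 3 (d(S, O) = 4 - 1 = 3)
((d(3, 1) + 49) - 12)*(H + 156) = ((3 + 49) - 12)*(30 + 156) = (52 - 12)*186 = 40*186 = 7440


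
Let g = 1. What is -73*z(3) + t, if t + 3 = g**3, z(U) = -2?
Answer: 144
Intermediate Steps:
t = -2 (t = -3 + 1**3 = -3 + 1 = -2)
-73*z(3) + t = -73*(-2) - 2 = 146 - 2 = 144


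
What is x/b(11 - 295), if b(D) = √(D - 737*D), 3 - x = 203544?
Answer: -203541*√3266/26128 ≈ -445.20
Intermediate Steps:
x = -203541 (x = 3 - 1*203544 = 3 - 203544 = -203541)
b(D) = 4*√46*√(-D) (b(D) = √(-736*D) = 4*√46*√(-D))
x/b(11 - 295) = -203541*√3266/26128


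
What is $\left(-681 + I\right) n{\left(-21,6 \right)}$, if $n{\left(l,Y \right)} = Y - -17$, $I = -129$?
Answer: $-18630$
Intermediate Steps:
$n{\left(l,Y \right)} = 17 + Y$ ($n{\left(l,Y \right)} = Y + 17 = 17 + Y$)
$\left(-681 + I\right) n{\left(-21,6 \right)} = \left(-681 - 129\right) \left(17 + 6\right) = \left(-810\right) 23 = -18630$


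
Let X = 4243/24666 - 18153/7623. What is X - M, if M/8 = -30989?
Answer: 5179356633523/20892102 ≈ 2.4791e+5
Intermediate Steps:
M = -247912 (M = 8*(-30989) = -247912)
X = -46157501/20892102 (X = 4243*(1/24666) - 18153*1/7623 = 4243/24666 - 2017/847 = -46157501/20892102 ≈ -2.2093)
X - M = -46157501/20892102 - 1*(-247912) = -46157501/20892102 + 247912 = 5179356633523/20892102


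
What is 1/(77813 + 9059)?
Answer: 1/86872 ≈ 1.1511e-5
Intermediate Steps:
1/(77813 + 9059) = 1/86872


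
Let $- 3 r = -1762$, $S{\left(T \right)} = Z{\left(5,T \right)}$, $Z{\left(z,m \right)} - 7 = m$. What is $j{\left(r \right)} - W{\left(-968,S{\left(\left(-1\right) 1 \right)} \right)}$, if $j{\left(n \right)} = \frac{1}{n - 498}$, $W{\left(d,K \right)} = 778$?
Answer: $- \frac{208501}{268} \approx -777.99$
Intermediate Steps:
$Z{\left(z,m \right)} = 7 + m$
$S{\left(T \right)} = 7 + T$
$r = \frac{1762}{3}$ ($r = \left(- \frac{1}{3}\right) \left(-1762\right) = \frac{1762}{3} \approx 587.33$)
$j{\left(n \right)} = \frac{1}{-498 + n}$
$j{\left(r \right)} - W{\left(-968,S{\left(\left(-1\right) 1 \right)} \right)} = \frac{1}{-498 + \frac{1762}{3}} - 778 = \frac{1}{\frac{268}{3}} - 778 = \frac{3}{268} - 778 = - \frac{208501}{268}$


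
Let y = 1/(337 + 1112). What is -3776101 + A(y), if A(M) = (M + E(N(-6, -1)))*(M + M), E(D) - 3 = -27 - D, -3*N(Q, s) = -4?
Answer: -7928305509115/2099601 ≈ -3.7761e+6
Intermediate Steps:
y = 1/1449 ≈ 0.00069013
N(Q, s) = 4/3 (N(Q, s) = -⅓*(-4) = 4/3)
E(D) = -24 - D (E(D) = 3 + (-27 - D) = -24 - D)
A(M) = 2*M*(-76/3 + M) (A(M) = (M + (-24 - 1*4/3))*(M + M) = (M + (-24 - 4/3))*(2*M) = (M - 76/3)*(2*M) = (-76/3 + M)*(2*M) = 2*M*(-76/3 + M))
-3776101 + A(y) = -3776101 + (⅔)*(1/1449)*(-76 + 3*(1/1449)) = -3776101 + (⅔)*(1/1449)*(-76 + 1/483) = -3776101 + (⅔)*(1/1449)*(-36707/483) = -3776101 - 73414/2099601 = -7928305509115/2099601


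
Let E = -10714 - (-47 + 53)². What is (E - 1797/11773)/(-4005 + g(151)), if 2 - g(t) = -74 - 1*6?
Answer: 126561547/46185479 ≈ 2.7403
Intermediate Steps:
g(t) = 82 (g(t) = 2 - (-74 - 1*6) = 2 - (-74 - 6) = 2 - 1*(-80) = 2 + 80 = 82)
E = -10750 (E = -10714 - 1*6² = -10714 - 1*36 = -10714 - 36 = -10750)
(E - 1797/11773)/(-4005 + g(151)) = (-10750 - 1797/11773)/(-4005 + 82) = (-10750 - 1797*1/11773)/(-3923) = (-10750 - 1797/11773)*(-1/3923) = -126561547/11773*(-1/3923) = 126561547/46185479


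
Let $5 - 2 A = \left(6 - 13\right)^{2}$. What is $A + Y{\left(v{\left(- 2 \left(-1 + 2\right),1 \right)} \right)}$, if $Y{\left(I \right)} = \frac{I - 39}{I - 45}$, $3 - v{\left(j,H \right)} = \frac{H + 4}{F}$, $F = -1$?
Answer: $- \frac{783}{37} \approx -21.162$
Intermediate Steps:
$v{\left(j,H \right)} = 7 + H$ ($v{\left(j,H \right)} = 3 - \frac{H + 4}{-1} = 3 - \left(4 + H\right) \left(-1\right) = 3 - \left(-4 - H\right) = 3 + \left(4 + H\right) = 7 + H$)
$A = -22$ ($A = \frac{5}{2} - \frac{\left(6 - 13\right)^{2}}{2} = \frac{5}{2} - \frac{\left(-7\right)^{2}}{2} = \frac{5}{2} - \frac{49}{2} = -22$)
$Y{\left(I \right)} = \frac{-39 + I}{-45 + I}$
$A + Y{\left(v{\left(- 2 \left(-1 + 2\right),1 \right)} \right)} = -22 + \frac{-39 + \left(7 + 1\right)}{-45 + \left(7 + 1\right)} = -22 + \frac{-39 + 8}{-45 + 8} = -22 + \frac{1}{-37} \left(-31\right) = -22 - - \frac{31}{37} = -22 + \frac{31}{37} = - \frac{783}{37}$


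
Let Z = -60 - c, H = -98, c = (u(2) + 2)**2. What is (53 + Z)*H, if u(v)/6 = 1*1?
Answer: 6958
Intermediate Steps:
u(v) = 6 (u(v) = 6*(1*1) = 6*1 = 6)
c = 64 (c = (6 + 2)**2 = 8**2 = 64)
Z = -124 (Z = -60 - 1*64 = -60 - 64 = -124)
(53 + Z)*H = (53 - 124)*(-98) = -71*(-98) = 6958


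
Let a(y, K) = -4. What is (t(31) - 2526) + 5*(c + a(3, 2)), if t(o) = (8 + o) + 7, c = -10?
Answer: -2550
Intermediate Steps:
t(o) = 15 + o
(t(31) - 2526) + 5*(c + a(3, 2)) = ((15 + 31) - 2526) + 5*(-10 - 4) = (46 - 2526) + 5*(-14) = -2480 - 70 = -2550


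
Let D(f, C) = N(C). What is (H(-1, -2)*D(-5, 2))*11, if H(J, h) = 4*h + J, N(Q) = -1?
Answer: 99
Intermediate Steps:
D(f, C) = -1
H(J, h) = J + 4*h
(H(-1, -2)*D(-5, 2))*11 = ((-1 + 4*(-2))*(-1))*11 = ((-1 - 8)*(-1))*11 = -9*(-1)*11 = 9*11 = 99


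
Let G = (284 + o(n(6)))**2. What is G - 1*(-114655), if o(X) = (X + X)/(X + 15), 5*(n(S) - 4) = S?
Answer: 1995353351/10201 ≈ 1.9560e+5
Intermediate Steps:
n(S) = 4 + S/5
o(X) = 2*X/(15 + X) (o(X) = (2*X)/(15 + X) = 2*X/(15 + X))
G = 825757696/10201 (G = (284 + 2*(4 + (1/5)*6)/(15 + (4 + (1/5)*6)))**2 = (284 + 2*(4 + 6/5)/(15 + (4 + 6/5)))**2 = (284 + 2*(26/5)/(15 + 26/5))**2 = (284 + 2*(26/5)/(101/5))**2 = (284 + 2*(26/5)*(5/101))**2 = (284 + 52/101)**2 = (28736/101)**2 = 825757696/10201 ≈ 80949.)
G - 1*(-114655) = 825757696/10201 - 1*(-114655) = 825757696/10201 + 114655 = 1995353351/10201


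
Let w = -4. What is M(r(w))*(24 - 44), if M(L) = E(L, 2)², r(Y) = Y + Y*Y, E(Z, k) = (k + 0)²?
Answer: -320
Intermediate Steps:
E(Z, k) = k²
r(Y) = Y + Y²
M(L) = 16 (M(L) = (2²)² = 4² = 16)
M(r(w))*(24 - 44) = 16*(24 - 44) = 16*(-20) = -320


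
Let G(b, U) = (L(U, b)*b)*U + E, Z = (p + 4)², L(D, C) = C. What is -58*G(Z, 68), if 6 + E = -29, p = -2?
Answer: -61074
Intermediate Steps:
E = -35 (E = -6 - 29 = -35)
Z = 4 (Z = (-2 + 4)² = 2² = 4)
G(b, U) = -35 + U*b² (G(b, U) = (b*b)*U - 35 = b²*U - 35 = U*b² - 35 = -35 + U*b²)
-58*G(Z, 68) = -58*(-35 + 68*4²) = -58*(-35 + 68*16) = -58*(-35 + 1088) = -58*1053 = -61074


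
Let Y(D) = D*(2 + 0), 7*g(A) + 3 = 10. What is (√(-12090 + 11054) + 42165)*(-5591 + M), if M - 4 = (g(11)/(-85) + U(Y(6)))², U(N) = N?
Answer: -331650612162/1445 - 78655428*I*√259/7225 ≈ -2.2952e+8 - 1.752e+5*I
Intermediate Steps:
g(A) = 1 (g(A) = -3/7 + (⅐)*10 = -3/7 + 10/7 = 1)
Y(D) = 2*D (Y(D) = D*2 = 2*D)
M = 1067261/7225 (M = 4 + (1/(-85) + 2*6)² = 4 + (1*(-1/85) + 12)² = 4 + (-1/85 + 12)² = 4 + (1019/85)² = 4 + 1038361/7225 = 1067261/7225 ≈ 147.72)
(√(-12090 + 11054) + 42165)*(-5591 + M) = (√(-12090 + 11054) + 42165)*(-5591 + 1067261/7225) = (√(-1036) + 42165)*(-39327714/7225) = (2*I*√259 + 42165)*(-39327714/7225) = (42165 + 2*I*√259)*(-39327714/7225) = -331650612162/1445 - 78655428*I*√259/7225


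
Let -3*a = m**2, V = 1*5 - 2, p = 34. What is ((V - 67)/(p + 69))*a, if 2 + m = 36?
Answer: 73984/309 ≈ 239.43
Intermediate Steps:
V = 3 (V = 5 - 2 = 3)
m = 34 (m = -2 + 36 = 34)
a = -1156/3 (a = -1/3*34**2 = -1/3*1156 = -1156/3 ≈ -385.33)
((V - 67)/(p + 69))*a = ((3 - 67)/(34 + 69))*(-1156/3) = -64/103*(-1156/3) = 73984/309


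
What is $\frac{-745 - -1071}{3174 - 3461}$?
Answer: $- \frac{326}{287} \approx -1.1359$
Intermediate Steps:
$\frac{-745 - -1071}{3174 - 3461} = \frac{-745 + 1071}{-287} = 326 \left(- \frac{1}{287}\right) = - \frac{326}{287}$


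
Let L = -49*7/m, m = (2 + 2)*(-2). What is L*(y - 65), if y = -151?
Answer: -9261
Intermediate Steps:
m = -8 (m = 4*(-2) = -8)
L = 343/8 (L = -49/((-8/7)) = -49/((-8*⅐)) = -49/(-8/7) = -49*(-7/8) = 343/8 ≈ 42.875)
L*(y - 65) = 343*(-151 - 65)/8 = (343/8)*(-216) = -9261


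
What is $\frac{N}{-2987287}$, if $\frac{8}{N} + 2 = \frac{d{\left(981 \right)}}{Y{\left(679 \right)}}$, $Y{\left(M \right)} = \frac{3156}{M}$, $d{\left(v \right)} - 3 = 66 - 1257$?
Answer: $\frac{2104}{202379732389} \approx 1.0396 \cdot 10^{-8}$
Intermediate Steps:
$d{\left(v \right)} = -1188$ ($d{\left(v \right)} = 3 + \left(66 - 1257\right) = 3 - 1191 = -1188$)
$N = - \frac{2104}{67747}$ ($N = \frac{8}{-2 - \frac{1188}{3156 \cdot \frac{1}{679}}} = \frac{8}{-2 - \frac{1188}{\frac{3156}{679}}} = \frac{8}{-2 - \frac{67221}{263}} = \frac{8}{- \frac{67747}{263}} = 8 \left(- \frac{263}{67747}\right) = - \frac{2104}{67747} \approx -0.031057$)
$\frac{N}{-2987287} = - \frac{2104}{67747 \left(-2987287\right)} = \left(- \frac{2104}{67747}\right) \left(- \frac{1}{2987287}\right) = \frac{2104}{202379732389}$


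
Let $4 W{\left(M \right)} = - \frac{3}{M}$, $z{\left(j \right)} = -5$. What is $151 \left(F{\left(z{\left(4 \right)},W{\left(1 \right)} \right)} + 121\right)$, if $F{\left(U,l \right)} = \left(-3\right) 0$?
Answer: $18271$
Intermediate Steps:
$W{\left(M \right)} = - \frac{3}{4 M}$ ($W{\left(M \right)} = \frac{\left(-3\right) \frac{1}{M}}{4} = - \frac{3}{4 M}$)
$F{\left(U,l \right)} = 0$
$151 \left(F{\left(z{\left(4 \right)},W{\left(1 \right)} \right)} + 121\right) = 151 \left(0 + 121\right) = 151 \cdot 121 = 18271$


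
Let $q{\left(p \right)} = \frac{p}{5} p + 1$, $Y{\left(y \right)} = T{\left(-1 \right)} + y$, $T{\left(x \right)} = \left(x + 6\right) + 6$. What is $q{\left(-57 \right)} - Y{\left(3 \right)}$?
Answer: $\frac{3184}{5} \approx 636.8$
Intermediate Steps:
$T{\left(x \right)} = 12 + x$ ($T{\left(x \right)} = \left(6 + x\right) + 6 = 12 + x$)
$Y{\left(y \right)} = 11 + y$ ($Y{\left(y \right)} = \left(12 - 1\right) + y = 11 + y$)
$q{\left(p \right)} = 1 + \frac{p^{2}}{5}$ ($q{\left(p \right)} = p \frac{1}{5} p + 1 = \frac{p}{5} p + 1 = \frac{p^{2}}{5} + 1 = 1 + \frac{p^{2}}{5}$)
$q{\left(-57 \right)} - Y{\left(3 \right)} = \left(1 + \frac{\left(-57\right)^{2}}{5}\right) - \left(11 + 3\right) = \left(1 + \frac{1}{5} \cdot 3249\right) - 14 = \left(1 + \frac{3249}{5}\right) - 14 = \frac{3254}{5} - 14 = \frac{3184}{5}$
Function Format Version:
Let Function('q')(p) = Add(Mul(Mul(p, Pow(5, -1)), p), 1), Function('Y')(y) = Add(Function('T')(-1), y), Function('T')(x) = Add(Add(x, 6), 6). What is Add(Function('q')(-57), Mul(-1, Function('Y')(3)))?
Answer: Rational(3184, 5) ≈ 636.80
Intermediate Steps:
Function('T')(x) = Add(12, x) (Function('T')(x) = Add(Add(6, x), 6) = Add(12, x))
Function('Y')(y) = Add(11, y) (Function('Y')(y) = Add(Add(12, -1), y) = Add(11, y))
Function('q')(p) = Add(1, Mul(Rational(1, 5), Pow(p, 2))) (Function('q')(p) = Add(Mul(Mul(p, Rational(1, 5)), p), 1) = Add(Mul(Mul(Rational(1, 5), p), p), 1) = Add(Mul(Rational(1, 5), Pow(p, 2)), 1) = Add(1, Mul(Rational(1, 5), Pow(p, 2))))
Add(Function('q')(-57), Mul(-1, Function('Y')(3))) = Add(Add(1, Mul(Rational(1, 5), Pow(-57, 2))), Mul(-1, Add(11, 3))) = Add(Add(1, Mul(Rational(1, 5), 3249)), Mul(-1, 14)) = Add(Add(1, Rational(3249, 5)), -14) = Add(Rational(3254, 5), -14) = Rational(3184, 5)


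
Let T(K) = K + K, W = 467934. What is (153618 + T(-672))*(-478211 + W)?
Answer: -1564919898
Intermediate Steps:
T(K) = 2*K
(153618 + T(-672))*(-478211 + W) = (153618 + 2*(-672))*(-478211 + 467934) = (153618 - 1344)*(-10277) = 152274*(-10277) = -1564919898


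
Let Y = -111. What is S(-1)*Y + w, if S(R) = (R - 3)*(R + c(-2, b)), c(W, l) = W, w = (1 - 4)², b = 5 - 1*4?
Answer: -1323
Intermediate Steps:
b = 1 (b = 5 - 4 = 1)
w = 9 (w = (-3)² = 9)
S(R) = (-3 + R)*(-2 + R) (S(R) = (R - 3)*(R - 2) = (-3 + R)*(-2 + R))
S(-1)*Y + w = (6 + (-1)² - 5*(-1))*(-111) + 9 = (6 + 1 + 5)*(-111) + 9 = 12*(-111) + 9 = -1332 + 9 = -1323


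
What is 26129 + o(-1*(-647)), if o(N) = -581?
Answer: 25548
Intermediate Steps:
26129 + o(-1*(-647)) = 26129 - 581 = 25548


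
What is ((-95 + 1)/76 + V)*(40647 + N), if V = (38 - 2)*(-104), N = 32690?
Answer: -10437248503/38 ≈ -2.7466e+8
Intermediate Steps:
V = -3744 (V = 36*(-104) = -3744)
((-95 + 1)/76 + V)*(40647 + N) = ((-95 + 1)/76 - 3744)*(40647 + 32690) = ((1/76)*(-94) - 3744)*73337 = (-47/38 - 3744)*73337 = -142319/38*73337 = -10437248503/38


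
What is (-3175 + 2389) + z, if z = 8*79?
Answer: -154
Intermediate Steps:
z = 632
(-3175 + 2389) + z = (-3175 + 2389) + 632 = -786 + 632 = -154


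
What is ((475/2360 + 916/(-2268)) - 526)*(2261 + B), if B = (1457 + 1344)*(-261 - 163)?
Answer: 18547565441029/29736 ≈ 6.2374e+8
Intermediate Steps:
B = -1187624 (B = 2801*(-424) = -1187624)
((475/2360 + 916/(-2268)) - 526)*(2261 + B) = ((475/2360 + 916/(-2268)) - 526)*(2261 - 1187624) = ((475*(1/2360) + 916*(-1/2268)) - 526)*(-1185363) = ((95/472 - 229/567) - 526)*(-1185363) = (-54223/267624 - 526)*(-1185363) = -140824447/267624*(-1185363) = 18547565441029/29736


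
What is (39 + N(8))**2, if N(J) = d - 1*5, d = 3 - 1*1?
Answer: 1296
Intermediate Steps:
d = 2 (d = 3 - 1 = 2)
N(J) = -3 (N(J) = 2 - 1*5 = 2 - 5 = -3)
(39 + N(8))**2 = (39 - 3)**2 = 36**2 = 1296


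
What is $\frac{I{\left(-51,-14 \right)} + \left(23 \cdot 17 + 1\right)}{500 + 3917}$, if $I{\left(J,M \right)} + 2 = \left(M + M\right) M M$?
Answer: $- \frac{5098}{4417} \approx -1.1542$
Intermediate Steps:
$I{\left(J,M \right)} = -2 + 2 M^{3}$ ($I{\left(J,M \right)} = -2 + \left(M + M\right) M M = -2 + 2 M M M = -2 + 2 M^{2} M = -2 + 2 M^{3}$)
$\frac{I{\left(-51,-14 \right)} + \left(23 \cdot 17 + 1\right)}{500 + 3917} = \frac{\left(-2 + 2 \left(-14\right)^{3}\right) + \left(23 \cdot 17 + 1\right)}{500 + 3917} = \frac{\left(-2 + 2 \left(-2744\right)\right) + \left(391 + 1\right)}{4417} = \left(\left(-2 - 5488\right) + 392\right) \frac{1}{4417} = \left(-5490 + 392\right) \frac{1}{4417} = \left(-5098\right) \frac{1}{4417} = - \frac{5098}{4417}$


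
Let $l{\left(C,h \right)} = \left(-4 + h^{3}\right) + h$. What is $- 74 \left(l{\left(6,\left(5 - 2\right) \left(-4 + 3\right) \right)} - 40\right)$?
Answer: $5476$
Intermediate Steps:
$l{\left(C,h \right)} = -4 + h + h^{3}$
$- 74 \left(l{\left(6,\left(5 - 2\right) \left(-4 + 3\right) \right)} - 40\right) = - 74 \left(\left(-4 + \left(5 - 2\right) \left(-4 + 3\right) + \left(\left(5 - 2\right) \left(-4 + 3\right)\right)^{3}\right) - 40\right) = - 74 \left(\left(-4 + 3 \left(-1\right) + \left(3 \left(-1\right)\right)^{3}\right) - 40\right) = - 74 \left(\left(-4 - 3 + \left(-3\right)^{3}\right) - 40\right) = - 74 \left(\left(-4 - 3 - 27\right) - 40\right) = - 74 \left(-34 - 40\right) = \left(-74\right) \left(-74\right) = 5476$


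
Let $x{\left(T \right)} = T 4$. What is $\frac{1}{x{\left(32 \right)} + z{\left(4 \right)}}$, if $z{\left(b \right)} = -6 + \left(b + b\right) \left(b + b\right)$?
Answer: $\frac{1}{186} \approx 0.0053763$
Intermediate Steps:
$x{\left(T \right)} = 4 T$
$z{\left(b \right)} = -6 + 4 b^{2}$ ($z{\left(b \right)} = -6 + 2 b 2 b = -6 + 4 b^{2}$)
$\frac{1}{x{\left(32 \right)} + z{\left(4 \right)}} = \frac{1}{4 \cdot 32 - \left(6 - 4 \cdot 4^{2}\right)} = \frac{1}{128 + \left(-6 + 4 \cdot 16\right)} = \frac{1}{128 + \left(-6 + 64\right)} = \frac{1}{128 + 58} = \frac{1}{186}$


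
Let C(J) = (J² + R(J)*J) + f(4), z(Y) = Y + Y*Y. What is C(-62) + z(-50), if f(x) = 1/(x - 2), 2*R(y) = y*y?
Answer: -225739/2 ≈ -1.1287e+5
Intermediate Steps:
R(y) = y²/2 (R(y) = (y*y)/2 = y²/2)
f(x) = 1/(-2 + x)
z(Y) = Y + Y²
C(J) = ½ + J² + J³/2 (C(J) = (J² + (J²/2)*J) + 1/(-2 + 4) = (J² + J³/2) + 1/2 = (J² + J³/2) + ½ = ½ + J² + J³/2)
C(-62) + z(-50) = (½ + (-62)² + (½)*(-62)³) - 50*(1 - 50) = (½ + 3844 + (½)*(-238328)) - 50*(-49) = (½ + 3844 - 119164) + 2450 = -230639/2 + 2450 = -225739/2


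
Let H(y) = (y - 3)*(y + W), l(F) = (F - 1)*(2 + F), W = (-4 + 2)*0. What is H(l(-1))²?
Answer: 100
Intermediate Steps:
W = 0 (W = -2*0 = 0)
l(F) = (-1 + F)*(2 + F)
H(y) = y*(-3 + y) (H(y) = (y - 3)*(y + 0) = (-3 + y)*y = y*(-3 + y))
H(l(-1))² = ((-2 - 1 + (-1)²)*(-3 + (-2 - 1 + (-1)²)))² = ((-2 - 1 + 1)*(-3 + (-2 - 1 + 1)))² = (-2*(-3 - 2))² = (-2*(-5))² = 10² = 100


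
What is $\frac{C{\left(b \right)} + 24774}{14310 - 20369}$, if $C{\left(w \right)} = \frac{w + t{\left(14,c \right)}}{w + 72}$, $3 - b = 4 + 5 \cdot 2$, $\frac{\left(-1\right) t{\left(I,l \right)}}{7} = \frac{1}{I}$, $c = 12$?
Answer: $- \frac{3022405}{739198} \approx -4.0888$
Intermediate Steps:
$t{\left(I,l \right)} = - \frac{7}{I}$
$b = -11$ ($b = 3 - \left(4 + 5 \cdot 2\right) = 3 - \left(4 + 10\right) = 3 - 14 = -11$)
$C{\left(w \right)} = \frac{- \frac{1}{2} + w}{72 + w}$ ($C{\left(w \right)} = \frac{w - \frac{7}{14}}{w + 72} = \frac{w - \frac{1}{2}}{72 + w} = \frac{- \frac{1}{2} + w}{72 + w}$)
$\frac{C{\left(b \right)} + 24774}{14310 - 20369} = \frac{\frac{- \frac{1}{2} - 11}{72 - 11} + 24774}{14310 - 20369} = \frac{\frac{1}{61} \left(- \frac{23}{2}\right) + 24774}{-6059} = \left(\frac{1}{61} \left(- \frac{23}{2}\right) + 24774\right) \left(- \frac{1}{6059}\right) = \left(- \frac{23}{122} + 24774\right) \left(- \frac{1}{6059}\right) = \frac{3022405}{122} \left(- \frac{1}{6059}\right) = - \frac{3022405}{739198}$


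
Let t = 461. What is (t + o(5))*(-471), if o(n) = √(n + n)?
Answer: -217131 - 471*√10 ≈ -2.1862e+5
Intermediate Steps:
o(n) = √2*√n (o(n) = √(2*n) = √2*√n)
(t + o(5))*(-471) = (461 + √2*√5)*(-471) = (461 + √10)*(-471) = -217131 - 471*√10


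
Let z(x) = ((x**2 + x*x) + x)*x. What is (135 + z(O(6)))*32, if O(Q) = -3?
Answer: 2880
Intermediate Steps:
z(x) = x*(x + 2*x**2) (z(x) = ((x**2 + x**2) + x)*x = (2*x**2 + x)*x = (x + 2*x**2)*x = x*(x + 2*x**2))
(135 + z(O(6)))*32 = (135 + (-3)**2*(1 + 2*(-3)))*32 = (135 + 9*(1 - 6))*32 = (135 + 9*(-5))*32 = (135 - 45)*32 = 90*32 = 2880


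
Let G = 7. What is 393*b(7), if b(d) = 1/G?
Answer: 393/7 ≈ 56.143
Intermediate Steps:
b(d) = ⅐ (b(d) = 1/7 = ⅐)
393*b(7) = 393*(⅐) = 393/7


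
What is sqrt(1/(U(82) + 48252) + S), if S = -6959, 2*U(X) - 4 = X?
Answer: 2*I*sqrt(4057805109670)/48295 ≈ 83.421*I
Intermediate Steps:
U(X) = 2 + X/2
sqrt(1/(U(82) + 48252) + S) = sqrt(1/((2 + (1/2)*82) + 48252) - 6959) = sqrt(1/((2 + 41) + 48252) - 6959) = sqrt(1/(43 + 48252) - 6959) = sqrt(1/48295 - 6959) = sqrt(-336084904/48295) = 2*I*sqrt(4057805109670)/48295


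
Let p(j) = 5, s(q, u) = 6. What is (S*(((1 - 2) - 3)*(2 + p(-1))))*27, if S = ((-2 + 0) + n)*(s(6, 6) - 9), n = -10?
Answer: -27216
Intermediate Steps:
S = 36 (S = ((-2 + 0) - 10)*(6 - 9) = (-2 - 10)*(-3) = -12*(-3) = 36)
(S*(((1 - 2) - 3)*(2 + p(-1))))*27 = (36*(((1 - 2) - 3)*(2 + 5)))*27 = (36*((-1 - 3)*7))*27 = (36*(-4*7))*27 = (36*(-28))*27 = -1008*27 = -27216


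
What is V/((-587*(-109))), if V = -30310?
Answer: -30310/63983 ≈ -0.47372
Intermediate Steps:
V/((-587*(-109))) = -30310/((-587*(-109))) = -30310/63983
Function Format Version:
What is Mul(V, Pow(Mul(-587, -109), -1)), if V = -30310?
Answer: Rational(-30310, 63983) ≈ -0.47372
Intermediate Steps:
Mul(V, Pow(Mul(-587, -109), -1)) = Mul(-30310, Pow(Mul(-587, -109), -1)) = Mul(-30310, Pow(63983, -1)) = Mul(-30310, Rational(1, 63983)) = Rational(-30310, 63983)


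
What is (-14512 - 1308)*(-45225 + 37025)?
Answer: 129724000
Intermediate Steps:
(-14512 - 1308)*(-45225 + 37025) = -15820*(-8200) = 129724000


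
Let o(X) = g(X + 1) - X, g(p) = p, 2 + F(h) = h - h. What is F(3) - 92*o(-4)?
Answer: -94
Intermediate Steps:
F(h) = -2 (F(h) = -2 + (h - h) = -2 + 0 = -2)
o(X) = 1 (o(X) = (X + 1) - X = (1 + X) - X = 1)
F(3) - 92*o(-4) = -2 - 92*1 = -2 - 92 = -94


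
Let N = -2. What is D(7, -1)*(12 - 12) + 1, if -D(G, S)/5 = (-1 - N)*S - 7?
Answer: 1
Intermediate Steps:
D(G, S) = 35 - 5*S (D(G, S) = -5*((-1 - 1*(-2))*S - 7) = -5*((-1 + 2)*S - 7) = -5*(1*S - 7) = -5*(S - 7) = -5*(-7 + S) = 35 - 5*S)
D(7, -1)*(12 - 12) + 1 = (35 - 5*(-1))*(12 - 12) + 1 = (35 + 5)*0 + 1 = 40*0 + 1 = 0 + 1 = 1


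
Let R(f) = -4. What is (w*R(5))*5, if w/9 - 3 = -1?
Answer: -360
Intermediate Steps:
w = 18 (w = 27 + 9*(-1) = 27 - 9 = 18)
(w*R(5))*5 = (18*(-4))*5 = -72*5 = -360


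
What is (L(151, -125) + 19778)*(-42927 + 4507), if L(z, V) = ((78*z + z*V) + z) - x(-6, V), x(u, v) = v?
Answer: -497807940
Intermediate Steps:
L(z, V) = -V + 79*z + V*z (L(z, V) = ((78*z + z*V) + z) - V = ((78*z + V*z) + z) - V = (79*z + V*z) - V = -V + 79*z + V*z)
(L(151, -125) + 19778)*(-42927 + 4507) = ((-1*(-125) + 79*151 - 125*151) + 19778)*(-42927 + 4507) = ((125 + 11929 - 18875) + 19778)*(-38420) = (-6821 + 19778)*(-38420) = 12957*(-38420) = -497807940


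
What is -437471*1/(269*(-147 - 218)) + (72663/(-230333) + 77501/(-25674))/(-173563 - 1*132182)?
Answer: 158193775809131484833/35504565703962722730 ≈ 4.4556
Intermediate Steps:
-437471*1/(269*(-147 - 218)) + (72663/(-230333) + 77501/(-25674))/(-173563 - 1*132182) = -437471/((-365*269)) + (72663*(-1/230333) + 77501*(-1/25674))/(-173563 - 132182) = -437471/(-98185) + (-72663/230333 - 77501/25674)/(-305745) = -437471*(-1/98185) - 19716587695/5913569442*(-1/305745) = 437471/98185 + 3943317539/361608857808858 = 158193775809131484833/35504565703962722730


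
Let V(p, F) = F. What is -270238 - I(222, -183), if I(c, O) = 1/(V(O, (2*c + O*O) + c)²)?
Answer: -315249928987951/1166564025 ≈ -2.7024e+5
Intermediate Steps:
I(c, O) = (O² + 3*c)⁻² (I(c, O) = 1/(((2*c + O*O) + c)²) = 1/(((2*c + O²) + c)²) = 1/(((O² + 2*c) + c)²) = 1/((O² + 3*c)²) = (O² + 3*c)⁻²)
-270238 - I(222, -183) = -270238 - 1/((-183)² + 3*222)² = -270238 - 1/(33489 + 666)² = -270238 - 1/34155² = -270238 - 1*1/1166564025 = -270238 - 1/1166564025 = -315249928987951/1166564025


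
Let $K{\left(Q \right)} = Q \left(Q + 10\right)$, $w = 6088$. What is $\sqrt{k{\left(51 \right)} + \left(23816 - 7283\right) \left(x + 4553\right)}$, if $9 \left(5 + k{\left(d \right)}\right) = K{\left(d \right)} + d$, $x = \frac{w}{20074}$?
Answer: $\frac{\sqrt{68254391538758118}}{30111} \approx 8676.4$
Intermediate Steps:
$K{\left(Q \right)} = Q \left(10 + Q\right)$
$x = \frac{3044}{10037}$ ($x = \frac{6088}{20074} = 6088 \cdot \frac{1}{20074} = \frac{3044}{10037} \approx 0.30328$)
$k{\left(d \right)} = -5 + \frac{d}{9} + \frac{d \left(10 + d\right)}{9}$ ($k{\left(d \right)} = -5 + \frac{d \left(10 + d\right) + d}{9} = -5 + \frac{d + d \left(10 + d\right)}{9} = -5 + \left(\frac{d}{9} + \frac{d \left(10 + d\right)}{9}\right) = -5 + \frac{d}{9} + \frac{d \left(10 + d\right)}{9}$)
$\sqrt{k{\left(51 \right)} + \left(23816 - 7283\right) \left(x + 4553\right)} = \sqrt{\left(-5 + \frac{1}{9} \cdot 51 + \frac{1}{9} \cdot 51 \left(10 + 51\right)\right) + \left(23816 - 7283\right) \left(\frac{3044}{10037} + 4553\right)} = \sqrt{\left(-5 + \frac{17}{3} + \frac{1}{9} \cdot 51 \cdot 61\right) + 16533 \cdot \frac{45701505}{10037}} = \sqrt{\left(-5 + \frac{17}{3} + \frac{1037}{3}\right) + \frac{755582982165}{10037}} = \sqrt{\frac{1039}{3} + \frac{755582982165}{10037}} = \sqrt{\frac{2266759374938}{30111}} = \frac{\sqrt{68254391538758118}}{30111}$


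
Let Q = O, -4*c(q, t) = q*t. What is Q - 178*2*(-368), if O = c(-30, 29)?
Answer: 262451/2 ≈ 1.3123e+5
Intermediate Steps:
c(q, t) = -q*t/4
O = 435/2 (O = -1/4*(-30)*29 = 435/2 ≈ 217.50)
Q = 435/2 ≈ 217.50
Q - 178*2*(-368) = 435/2 - 178*2*(-368) = 435/2 - 356*(-368) = 435/2 + 131008 = 262451/2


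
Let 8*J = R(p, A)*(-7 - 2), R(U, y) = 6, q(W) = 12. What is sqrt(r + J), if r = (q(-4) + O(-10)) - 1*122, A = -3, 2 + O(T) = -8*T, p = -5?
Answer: I*sqrt(155)/2 ≈ 6.225*I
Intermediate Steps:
O(T) = -2 - 8*T
J = -27/4 (J = (6*(-7 - 2))/8 = (6*(-9))/8 = (1/8)*(-54) = -27/4 ≈ -6.7500)
r = -32 (r = (12 + (-2 - 8*(-10))) - 1*122 = (12 + (-2 + 80)) - 122 = (12 + 78) - 122 = 90 - 122 = -32)
sqrt(r + J) = sqrt(-32 - 27/4) = sqrt(-155/4) = I*sqrt(155)/2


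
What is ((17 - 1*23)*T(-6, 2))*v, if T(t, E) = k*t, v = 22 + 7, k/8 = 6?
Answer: 50112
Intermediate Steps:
k = 48 (k = 8*6 = 48)
v = 29
T(t, E) = 48*t
((17 - 1*23)*T(-6, 2))*v = ((17 - 1*23)*(48*(-6)))*29 = ((17 - 23)*(-288))*29 = -6*(-288)*29 = 1728*29 = 50112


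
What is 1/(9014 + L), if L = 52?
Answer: 1/9066 ≈ 0.00011030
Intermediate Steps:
1/(9014 + L) = 1/(9014 + 52) = 1/9066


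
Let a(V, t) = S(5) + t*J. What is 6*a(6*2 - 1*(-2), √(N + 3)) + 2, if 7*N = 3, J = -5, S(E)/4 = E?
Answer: 122 - 60*√42/7 ≈ 66.451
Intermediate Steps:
S(E) = 4*E
N = 3/7 (N = (⅐)*3 = 3/7 ≈ 0.42857)
a(V, t) = 20 - 5*t (a(V, t) = 4*5 + t*(-5) = 20 - 5*t)
6*a(6*2 - 1*(-2), √(N + 3)) + 2 = 6*(20 - 5*√(3/7 + 3)) + 2 = 6*(20 - 10*√42/7) + 2 = (120 - 60*√42/7) + 2 = 122 - 60*√42/7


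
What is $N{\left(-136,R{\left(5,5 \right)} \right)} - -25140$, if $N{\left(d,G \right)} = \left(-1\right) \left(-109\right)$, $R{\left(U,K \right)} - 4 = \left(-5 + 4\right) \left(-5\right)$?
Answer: $25249$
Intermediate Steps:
$R{\left(U,K \right)} = 9$ ($R{\left(U,K \right)} = 4 + \left(-5 + 4\right) \left(-5\right) = 4 - -5 = 4 + 5 = 9$)
$N{\left(d,G \right)} = 109$
$N{\left(-136,R{\left(5,5 \right)} \right)} - -25140 = 109 - -25140 = 109 + 25140 = 25249$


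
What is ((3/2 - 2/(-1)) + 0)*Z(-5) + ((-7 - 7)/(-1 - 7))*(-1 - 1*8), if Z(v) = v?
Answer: -133/4 ≈ -33.250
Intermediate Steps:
((3/2 - 2/(-1)) + 0)*Z(-5) + ((-7 - 7)/(-1 - 7))*(-1 - 1*8) = ((3/2 - 2/(-1)) + 0)*(-5) + ((-7 - 7)/(-1 - 7))*(-1 - 1*8) = ((3*(½) - 2*(-1)) + 0)*(-5) + (-14/(-8))*(-1 - 8) = ((3/2 + 2) + 0)*(-5) - 14*(-⅛)*(-9) = (7/2 + 0)*(-5) + (7/4)*(-9) = (7/2)*(-5) - 63/4 = -35/2 - 63/4 = -133/4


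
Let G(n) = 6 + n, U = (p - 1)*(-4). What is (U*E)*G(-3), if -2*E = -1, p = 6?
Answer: -30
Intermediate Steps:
U = -20 (U = (6 - 1)*(-4) = 5*(-4) = -20)
E = 1/2 (E = -1/2*(-1) = 1/2 ≈ 0.50000)
(U*E)*G(-3) = (-20*1/2)*(6 - 3) = -10*3 = -30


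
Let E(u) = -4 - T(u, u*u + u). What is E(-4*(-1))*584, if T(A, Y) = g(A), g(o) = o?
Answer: -4672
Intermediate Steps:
T(A, Y) = A
E(u) = -4 - u
E(-4*(-1))*584 = (-4 - (-4)*(-1))*584 = (-4 - 1*4)*584 = (-4 - 4)*584 = -8*584 = -4672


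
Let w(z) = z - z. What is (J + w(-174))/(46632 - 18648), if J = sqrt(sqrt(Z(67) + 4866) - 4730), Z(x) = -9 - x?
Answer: sqrt(-4730 + sqrt(4790))/27984 ≈ 0.0024396*I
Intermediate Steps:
w(z) = 0
J = sqrt(-4730 + sqrt(4790)) (J = sqrt(sqrt((-9 - 1*67) + 4866) - 4730) = sqrt(sqrt((-9 - 67) + 4866) - 4730) = sqrt(sqrt(-76 + 4866) - 4730) = sqrt(sqrt(4790) - 4730) = sqrt(-4730 + sqrt(4790)) ≈ 68.27*I)
(J + w(-174))/(46632 - 18648) = (sqrt(-4730 + sqrt(4790)) + 0)/(46632 - 18648) = sqrt(-4730 + sqrt(4790))/27984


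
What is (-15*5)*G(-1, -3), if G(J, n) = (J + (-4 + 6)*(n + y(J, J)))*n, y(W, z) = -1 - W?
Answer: -1575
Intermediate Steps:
G(J, n) = n*(-2 - J + 2*n) (G(J, n) = (J + (-4 + 6)*(n + (-1 - J)))*n = (J + 2*(-1 + n - J))*n = (J + (-2 - 2*J + 2*n))*n = (-2 - J + 2*n)*n = n*(-2 - J + 2*n))
(-15*5)*G(-1, -3) = (-15*5)*(-3*(-2 - 1*(-1) + 2*(-3))) = -(-225)*(-2 + 1 - 6) = -(-225)*(-7) = -75*21 = -1575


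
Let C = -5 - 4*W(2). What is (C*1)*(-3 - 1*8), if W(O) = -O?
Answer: -33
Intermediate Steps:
C = 3 (C = -5 - (-4)*2 = -5 - 4*(-2) = -5 + 8 = 3)
(C*1)*(-3 - 1*8) = (3*1)*(-3 - 1*8) = 3*(-3 - 8) = 3*(-11) = -33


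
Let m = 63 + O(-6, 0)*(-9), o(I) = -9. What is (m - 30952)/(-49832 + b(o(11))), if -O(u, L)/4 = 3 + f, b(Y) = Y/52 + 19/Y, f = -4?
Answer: 2894580/4664489 ≈ 0.62056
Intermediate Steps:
b(Y) = 19/Y + Y/52 (b(Y) = Y*(1/52) + 19/Y = Y/52 + 19/Y = 19/Y + Y/52)
O(u, L) = 4 (O(u, L) = -4*(3 - 4) = -4*(-1) = 4)
m = 27 (m = 63 + 4*(-9) = 63 - 36 = 27)
(m - 30952)/(-49832 + b(o(11))) = (27 - 30952)/(-49832 + (19/(-9) + (1/52)*(-9))) = -30925/(-49832 + (19*(-1/9) - 9/52)) = -30925/(-49832 + (-19/9 - 9/52)) = -30925/(-49832 - 1069/468) = -30925/(-23322445/468) = -30925*(-468/23322445) = 2894580/4664489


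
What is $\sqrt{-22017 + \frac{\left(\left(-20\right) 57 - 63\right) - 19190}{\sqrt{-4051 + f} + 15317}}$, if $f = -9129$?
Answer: $\sqrt{2} \sqrt{\frac{-168627391 - 22017 i \sqrt{3295}}{15317 + 2 i \sqrt{3295}}} \approx 3.3624 \cdot 10^{-5} + 148.39 i$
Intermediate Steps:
$\sqrt{-22017 + \frac{\left(\left(-20\right) 57 - 63\right) - 19190}{\sqrt{-4051 + f} + 15317}} = \sqrt{-22017 + \frac{\left(\left(-20\right) 57 - 63\right) - 19190}{\sqrt{-4051 - 9129} + 15317}} = \sqrt{-22017 + \frac{\left(-1140 - 63\right) - 19190}{\sqrt{-13180} + 15317}} = \sqrt{-22017 + \frac{-1203 - 19190}{2 i \sqrt{3295} + 15317}} = \sqrt{-22017 - \frac{20393}{15317 + 2 i \sqrt{3295}}}$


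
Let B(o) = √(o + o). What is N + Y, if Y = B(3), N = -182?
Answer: -182 + √6 ≈ -179.55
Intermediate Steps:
B(o) = √2*√o (B(o) = √(2*o) = √2*√o)
Y = √6 (Y = √2*√3 = √6 ≈ 2.4495)
N + Y = -182 + √6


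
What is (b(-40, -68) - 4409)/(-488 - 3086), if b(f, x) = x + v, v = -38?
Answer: 4515/3574 ≈ 1.2633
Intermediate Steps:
b(f, x) = -38 + x (b(f, x) = x - 38 = -38 + x)
(b(-40, -68) - 4409)/(-488 - 3086) = ((-38 - 68) - 4409)/(-488 - 3086) = (-106 - 4409)/(-3574) = -4515*(-1/3574) = 4515/3574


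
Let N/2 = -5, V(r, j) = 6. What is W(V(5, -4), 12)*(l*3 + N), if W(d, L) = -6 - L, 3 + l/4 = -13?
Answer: 3636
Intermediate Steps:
l = -64 (l = -12 + 4*(-13) = -12 - 52 = -64)
N = -10 (N = 2*(-5) = -10)
W(V(5, -4), 12)*(l*3 + N) = (-6 - 1*12)*(-64*3 - 10) = (-6 - 12)*(-192 - 10) = -18*(-202) = 3636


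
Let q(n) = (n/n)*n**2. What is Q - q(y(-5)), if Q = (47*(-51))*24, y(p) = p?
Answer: -57553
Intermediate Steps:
q(n) = n**2 (q(n) = 1*n**2 = n**2)
Q = -57528 (Q = -2397*24 = -57528)
Q - q(y(-5)) = -57528 - 1*(-5)**2 = -57528 - 1*25 = -57528 - 25 = -57553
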